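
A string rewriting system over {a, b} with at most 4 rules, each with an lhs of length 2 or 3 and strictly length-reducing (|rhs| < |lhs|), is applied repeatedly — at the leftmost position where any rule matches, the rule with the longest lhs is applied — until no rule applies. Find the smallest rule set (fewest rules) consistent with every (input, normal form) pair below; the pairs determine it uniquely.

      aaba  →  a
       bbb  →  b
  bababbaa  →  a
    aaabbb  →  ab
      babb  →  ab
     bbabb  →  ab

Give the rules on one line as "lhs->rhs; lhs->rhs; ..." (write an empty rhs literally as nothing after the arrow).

aa->a; ba->a; bb->b

  | aaba => aba => aa => a
  | bbb => bb => b
  | bababbaa => ababbaa => aabbaa => abbaa => abaa => aaa => aa => a
  | aaabbb => aabbb => abbb => abb => ab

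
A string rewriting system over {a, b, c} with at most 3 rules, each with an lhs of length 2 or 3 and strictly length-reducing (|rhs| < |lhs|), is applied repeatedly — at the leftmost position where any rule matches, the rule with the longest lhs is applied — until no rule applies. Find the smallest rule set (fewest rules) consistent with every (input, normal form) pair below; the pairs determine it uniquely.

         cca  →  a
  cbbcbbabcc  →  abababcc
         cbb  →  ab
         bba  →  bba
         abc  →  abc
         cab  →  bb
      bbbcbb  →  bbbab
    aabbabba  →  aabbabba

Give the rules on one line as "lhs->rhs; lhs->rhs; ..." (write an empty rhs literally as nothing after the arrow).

ca->b; cb->a

  | cca => cb => a
  | cbbcbbabcc => abcbbabcc => abababcc
  | cbb => ab
  | bba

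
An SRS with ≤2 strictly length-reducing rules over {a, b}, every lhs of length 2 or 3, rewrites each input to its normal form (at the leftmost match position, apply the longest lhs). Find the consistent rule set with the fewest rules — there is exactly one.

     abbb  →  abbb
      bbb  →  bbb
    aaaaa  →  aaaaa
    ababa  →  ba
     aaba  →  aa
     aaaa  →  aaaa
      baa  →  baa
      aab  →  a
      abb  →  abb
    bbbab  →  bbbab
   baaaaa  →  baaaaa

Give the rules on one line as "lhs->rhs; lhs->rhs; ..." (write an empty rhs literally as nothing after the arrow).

aab->a; aba->

  | abbb
  | bbb
  | aaaaa
  | ababa => ba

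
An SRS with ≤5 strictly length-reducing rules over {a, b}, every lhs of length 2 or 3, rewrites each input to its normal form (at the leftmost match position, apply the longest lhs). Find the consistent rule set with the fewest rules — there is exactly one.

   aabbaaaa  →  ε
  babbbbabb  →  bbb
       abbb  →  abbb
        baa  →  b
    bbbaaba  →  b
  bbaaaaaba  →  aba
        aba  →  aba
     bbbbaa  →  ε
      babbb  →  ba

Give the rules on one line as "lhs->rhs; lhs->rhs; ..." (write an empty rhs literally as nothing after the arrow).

aa->; aaa->; bab->ba; bba->

  | aabbaaaa => bbaaaa => aaa => ε
  | babbbbabb => babbbabb => babbabb => bababb => baabb => bbb
  | abbb
  | baa => b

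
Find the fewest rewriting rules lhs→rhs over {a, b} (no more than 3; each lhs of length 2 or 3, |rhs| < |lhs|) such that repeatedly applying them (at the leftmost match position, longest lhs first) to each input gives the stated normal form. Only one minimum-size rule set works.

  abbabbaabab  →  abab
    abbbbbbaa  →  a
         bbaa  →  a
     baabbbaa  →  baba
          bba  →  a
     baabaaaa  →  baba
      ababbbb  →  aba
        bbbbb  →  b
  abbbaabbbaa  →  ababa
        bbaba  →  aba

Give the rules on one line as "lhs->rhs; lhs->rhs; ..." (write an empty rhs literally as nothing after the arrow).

aa->a; bb->

  | abbabbaabab => aabbaabab => abbaabab => aaabab => aabab => abab
  | abbbbbbaa => abbbbaa => abbaa => aaa => aa => a
  | bbaa => aa => a
  | baabbbaa => babbbaa => babaa => baba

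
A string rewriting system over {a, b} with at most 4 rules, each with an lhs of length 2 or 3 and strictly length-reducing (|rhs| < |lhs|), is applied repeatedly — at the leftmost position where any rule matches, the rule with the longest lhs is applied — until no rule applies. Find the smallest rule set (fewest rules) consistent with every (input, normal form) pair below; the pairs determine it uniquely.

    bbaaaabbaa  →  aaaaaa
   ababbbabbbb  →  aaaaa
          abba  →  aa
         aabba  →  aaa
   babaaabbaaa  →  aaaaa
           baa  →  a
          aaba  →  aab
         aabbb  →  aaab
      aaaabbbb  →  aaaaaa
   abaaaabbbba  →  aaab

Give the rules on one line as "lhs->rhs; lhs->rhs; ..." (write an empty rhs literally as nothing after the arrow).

  | bbaaaabbaa => aaaabbaa => aaaaaa
  | ababbbabbbb => abbbbabbbb => aabbabbbb => aaabbbb => aaaabb => aaaaa
  | abba => aa
  | aabba => aaa

aba->ab; ba->; bb->a; bba->a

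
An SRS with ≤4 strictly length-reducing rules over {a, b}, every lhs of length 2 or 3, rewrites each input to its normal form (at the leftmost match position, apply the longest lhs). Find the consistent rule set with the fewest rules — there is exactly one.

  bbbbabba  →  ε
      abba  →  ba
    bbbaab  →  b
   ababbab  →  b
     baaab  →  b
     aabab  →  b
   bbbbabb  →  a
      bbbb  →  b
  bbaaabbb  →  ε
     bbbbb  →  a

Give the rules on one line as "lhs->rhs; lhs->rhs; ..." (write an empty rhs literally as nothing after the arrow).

aa->; ab->; bb->a

  | bbbbabba => abbabba => babba => bba => aa => ε
  | abba => ba
  | bbbaab => abaab => aab => b
  | ababbab => abbab => bab => b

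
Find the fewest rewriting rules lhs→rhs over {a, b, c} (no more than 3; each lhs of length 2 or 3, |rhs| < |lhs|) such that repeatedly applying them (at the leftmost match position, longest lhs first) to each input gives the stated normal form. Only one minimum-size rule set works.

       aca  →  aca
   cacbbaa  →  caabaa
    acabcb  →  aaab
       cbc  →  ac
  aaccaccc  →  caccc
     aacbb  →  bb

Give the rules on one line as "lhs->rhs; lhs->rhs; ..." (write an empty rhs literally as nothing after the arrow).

  | aca
  | cacbbaa => caabaa
  | acabcb => acbab => aaab
  | cbc => ac

aac->; abc->ba; cb->a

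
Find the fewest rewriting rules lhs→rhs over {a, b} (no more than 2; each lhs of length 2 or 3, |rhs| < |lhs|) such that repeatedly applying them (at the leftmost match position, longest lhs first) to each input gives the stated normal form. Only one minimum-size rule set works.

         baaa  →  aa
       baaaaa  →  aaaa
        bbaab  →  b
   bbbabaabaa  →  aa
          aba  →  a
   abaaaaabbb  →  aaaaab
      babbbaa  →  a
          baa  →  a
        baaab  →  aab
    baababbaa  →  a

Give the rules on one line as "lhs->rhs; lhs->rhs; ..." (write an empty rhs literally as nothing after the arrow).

ba->; bbb->b

  | baaa => aa
  | baaaaa => aaaa
  | bbaab => bab => b
  | bbbabaabaa => babaabaa => baabaa => abaa => aa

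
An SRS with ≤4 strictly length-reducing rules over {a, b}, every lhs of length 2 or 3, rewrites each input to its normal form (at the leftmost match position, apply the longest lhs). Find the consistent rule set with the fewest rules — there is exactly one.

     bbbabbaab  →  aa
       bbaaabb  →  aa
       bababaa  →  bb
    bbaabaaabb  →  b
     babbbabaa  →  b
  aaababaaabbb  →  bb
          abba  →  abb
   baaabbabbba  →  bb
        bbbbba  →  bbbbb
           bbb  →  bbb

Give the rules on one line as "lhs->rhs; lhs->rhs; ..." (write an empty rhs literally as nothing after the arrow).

  | bbbabbaab => bbaabaab => bbabaab => baaaab => baaab => baab => bab => aa
  | bbaaabb => bbaabb => bbabb => baab => bab => aa
  | bababaa => aaabaa => bbaa => bba => bb
  | bbaabaaabb => bbabaaabb => baaaaabb => baaaabb => baaabb => baabb => babb => aab => b

aaa->b; aab->b; ba->b; bab->aa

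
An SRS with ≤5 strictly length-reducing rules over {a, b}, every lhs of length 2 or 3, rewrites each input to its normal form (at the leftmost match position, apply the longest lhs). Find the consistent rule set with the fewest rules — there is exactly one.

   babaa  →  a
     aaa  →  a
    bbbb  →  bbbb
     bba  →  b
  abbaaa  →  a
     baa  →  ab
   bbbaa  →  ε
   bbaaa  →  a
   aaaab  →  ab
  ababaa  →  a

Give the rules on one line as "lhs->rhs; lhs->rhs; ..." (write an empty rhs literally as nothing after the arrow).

aa->a; ba->; baa->ab; bab->a

  | babaa => aaa => aa => a
  | aaa => aa => a
  | bbbb
  | bba => b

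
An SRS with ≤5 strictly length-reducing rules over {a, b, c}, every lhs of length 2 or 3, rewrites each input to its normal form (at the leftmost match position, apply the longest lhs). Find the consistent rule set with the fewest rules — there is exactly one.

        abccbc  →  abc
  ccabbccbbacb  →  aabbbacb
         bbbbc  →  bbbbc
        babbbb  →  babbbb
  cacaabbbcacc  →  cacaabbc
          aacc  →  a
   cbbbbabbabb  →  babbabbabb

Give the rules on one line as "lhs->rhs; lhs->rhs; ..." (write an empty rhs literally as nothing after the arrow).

  | abccbc => abc
  | ccabbccbbacb => aabbccbbacb => aabbbacb
  | bbbbc
  | babbbb

acc->cc; bcc->; cbb->ba; cc->a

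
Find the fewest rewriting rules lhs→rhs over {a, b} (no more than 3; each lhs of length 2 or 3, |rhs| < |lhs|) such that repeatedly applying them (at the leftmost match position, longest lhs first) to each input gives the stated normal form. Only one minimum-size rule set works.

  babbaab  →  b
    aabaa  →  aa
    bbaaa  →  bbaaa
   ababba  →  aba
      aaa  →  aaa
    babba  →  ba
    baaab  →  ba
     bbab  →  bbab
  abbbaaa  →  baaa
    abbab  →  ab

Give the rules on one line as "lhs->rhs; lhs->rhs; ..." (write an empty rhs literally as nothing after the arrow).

  | babbaab => baab => b
  | aabaa => aa
  | bbaaa
  | ababba => aba

aab->; abb->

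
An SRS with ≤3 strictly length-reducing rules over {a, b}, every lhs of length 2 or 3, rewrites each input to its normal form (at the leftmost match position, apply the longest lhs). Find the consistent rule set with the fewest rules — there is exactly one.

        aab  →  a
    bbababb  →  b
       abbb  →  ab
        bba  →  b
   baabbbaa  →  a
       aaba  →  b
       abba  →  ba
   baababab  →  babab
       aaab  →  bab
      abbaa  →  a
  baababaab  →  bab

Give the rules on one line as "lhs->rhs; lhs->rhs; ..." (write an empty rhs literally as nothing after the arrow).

  | aab => bb => a
  | bbababb => aababb => bbabb => aabb => bbb => b
  | abbb => ab
  | bba => aa => b

aa->b; bb->a; bbb->b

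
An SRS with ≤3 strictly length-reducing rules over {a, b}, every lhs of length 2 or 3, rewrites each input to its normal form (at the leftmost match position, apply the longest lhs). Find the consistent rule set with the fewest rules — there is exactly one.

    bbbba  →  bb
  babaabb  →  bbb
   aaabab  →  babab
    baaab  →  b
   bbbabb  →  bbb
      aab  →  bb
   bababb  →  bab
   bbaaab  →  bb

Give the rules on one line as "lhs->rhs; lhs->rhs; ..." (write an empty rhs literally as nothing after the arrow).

aa->b; abb->; bba->

  | bbbba => bb
  | babaabb => babbbb => bbb
  | aaabab => babab
  | baaab => bbab => b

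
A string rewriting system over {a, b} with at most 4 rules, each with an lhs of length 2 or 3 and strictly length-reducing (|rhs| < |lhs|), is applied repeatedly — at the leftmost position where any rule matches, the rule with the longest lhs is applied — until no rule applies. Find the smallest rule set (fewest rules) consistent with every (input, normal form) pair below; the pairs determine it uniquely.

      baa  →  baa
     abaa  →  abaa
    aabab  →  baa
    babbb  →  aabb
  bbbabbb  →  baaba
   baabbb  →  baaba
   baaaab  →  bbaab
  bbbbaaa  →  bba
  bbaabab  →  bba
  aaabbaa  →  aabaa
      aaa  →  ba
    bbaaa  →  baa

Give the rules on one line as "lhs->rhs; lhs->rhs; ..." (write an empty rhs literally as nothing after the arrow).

aaa->ba; bab->aa; bbb->ba

  | baa
  | abaa
  | aabab => aaaa => baa
  | babbb => aabb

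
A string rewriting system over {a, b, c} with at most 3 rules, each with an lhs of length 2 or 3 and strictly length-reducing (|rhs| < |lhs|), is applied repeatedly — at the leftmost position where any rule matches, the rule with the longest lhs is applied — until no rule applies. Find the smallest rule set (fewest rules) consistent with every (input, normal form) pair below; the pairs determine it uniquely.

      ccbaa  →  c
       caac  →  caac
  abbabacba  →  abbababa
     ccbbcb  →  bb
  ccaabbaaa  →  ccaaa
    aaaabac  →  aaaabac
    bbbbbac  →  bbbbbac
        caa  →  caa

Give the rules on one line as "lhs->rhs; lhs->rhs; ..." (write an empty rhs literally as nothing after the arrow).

  | ccbaa => cbaa => baa => c
  | caac
  | abbabacba => abbababa
  | ccbbcb => cbbcb => bbcb => bb

baa->c; bc->; cb->b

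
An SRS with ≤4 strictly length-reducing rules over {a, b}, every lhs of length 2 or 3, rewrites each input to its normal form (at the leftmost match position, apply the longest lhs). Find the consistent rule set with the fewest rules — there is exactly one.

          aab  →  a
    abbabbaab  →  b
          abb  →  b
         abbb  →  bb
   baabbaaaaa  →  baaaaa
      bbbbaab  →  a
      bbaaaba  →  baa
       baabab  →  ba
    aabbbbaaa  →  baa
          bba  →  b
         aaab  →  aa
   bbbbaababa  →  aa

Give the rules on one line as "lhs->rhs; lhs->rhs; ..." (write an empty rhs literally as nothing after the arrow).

  | aab => a
  | abbabbaab => babbaab => bbaab => bab => b
  | abb => b
  | abbb => bb

ab->; bba->b; bbb->a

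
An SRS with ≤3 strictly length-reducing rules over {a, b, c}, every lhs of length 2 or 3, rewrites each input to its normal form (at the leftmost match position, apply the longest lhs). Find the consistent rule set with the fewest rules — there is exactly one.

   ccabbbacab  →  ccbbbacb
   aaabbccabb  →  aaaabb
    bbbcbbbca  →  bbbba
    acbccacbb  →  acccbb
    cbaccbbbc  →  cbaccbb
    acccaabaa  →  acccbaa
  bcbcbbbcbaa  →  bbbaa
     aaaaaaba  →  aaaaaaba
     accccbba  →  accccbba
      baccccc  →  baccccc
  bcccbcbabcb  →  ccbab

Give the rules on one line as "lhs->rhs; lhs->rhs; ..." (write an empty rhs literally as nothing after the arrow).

  | ccabbbacab => ccbbbacab => ccbbbacb
  | aaabbccabb => aaabcabb => aaaabb
  | bbbcbbbca => bbbbbca => bbbba
  | acbccacbb => accacbb => acccbb

bc->; ca->c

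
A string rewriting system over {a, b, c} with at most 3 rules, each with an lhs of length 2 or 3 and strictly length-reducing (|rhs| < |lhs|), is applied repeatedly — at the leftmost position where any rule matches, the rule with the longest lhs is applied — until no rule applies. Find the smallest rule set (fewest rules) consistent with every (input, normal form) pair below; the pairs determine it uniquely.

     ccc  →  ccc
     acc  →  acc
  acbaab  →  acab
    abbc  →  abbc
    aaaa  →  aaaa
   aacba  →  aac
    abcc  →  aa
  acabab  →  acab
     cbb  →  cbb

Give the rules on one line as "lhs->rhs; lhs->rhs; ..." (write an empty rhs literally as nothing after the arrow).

ba->; bcc->a

  | ccc
  | acc
  | acbaab => acab
  | abbc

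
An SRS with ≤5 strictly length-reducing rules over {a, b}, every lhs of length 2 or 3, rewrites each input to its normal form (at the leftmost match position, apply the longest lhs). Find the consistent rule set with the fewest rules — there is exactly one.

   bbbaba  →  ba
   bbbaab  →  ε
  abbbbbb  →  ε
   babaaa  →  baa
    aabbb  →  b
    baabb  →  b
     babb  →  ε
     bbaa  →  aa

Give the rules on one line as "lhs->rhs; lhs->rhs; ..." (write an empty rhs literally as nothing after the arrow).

ab->; aba->; bb->; bbb->ab

  | bbbaba => ababa => ba
  | bbbaab => abaab => ab => ε
  | abbbbbb => bbbbb => abbb => bb => ε
  | babaaa => baa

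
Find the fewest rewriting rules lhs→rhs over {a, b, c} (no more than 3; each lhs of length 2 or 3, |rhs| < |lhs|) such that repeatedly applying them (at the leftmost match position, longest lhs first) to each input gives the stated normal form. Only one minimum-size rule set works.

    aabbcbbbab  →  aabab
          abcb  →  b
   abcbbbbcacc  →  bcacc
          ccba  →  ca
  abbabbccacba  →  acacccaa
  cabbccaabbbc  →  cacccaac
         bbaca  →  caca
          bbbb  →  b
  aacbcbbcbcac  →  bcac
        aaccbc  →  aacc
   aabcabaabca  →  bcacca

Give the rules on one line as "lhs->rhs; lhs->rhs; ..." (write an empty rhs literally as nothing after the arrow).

  | aabbcbbbab => aaccbbbab => aacbbab => aabab
  | abcb => bcb => b
  | abcbbbbcacc => bcbbbbcacc => bbbbcacc => cbbcacc => bcacc
  | ccba => ca

abc->bc; bb->c; cb->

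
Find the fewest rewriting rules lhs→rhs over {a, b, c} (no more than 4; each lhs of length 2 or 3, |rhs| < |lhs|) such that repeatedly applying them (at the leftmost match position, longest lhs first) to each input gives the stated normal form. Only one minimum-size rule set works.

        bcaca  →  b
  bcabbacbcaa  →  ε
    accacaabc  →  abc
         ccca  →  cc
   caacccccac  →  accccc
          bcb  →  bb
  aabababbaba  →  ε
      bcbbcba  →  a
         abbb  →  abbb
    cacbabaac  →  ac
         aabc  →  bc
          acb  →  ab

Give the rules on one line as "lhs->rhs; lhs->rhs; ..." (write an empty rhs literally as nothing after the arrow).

  | bcaca => bca => b
  | bcabbacbcaa => bbbacbcaa => bbacbcaa => bacbcaa => acbcaa => abcaa => aba => aa => ε
  | accacaabc => accaabc => acabc => abc
  | ccca => cc

aa->; ba->a; ca->; cb->b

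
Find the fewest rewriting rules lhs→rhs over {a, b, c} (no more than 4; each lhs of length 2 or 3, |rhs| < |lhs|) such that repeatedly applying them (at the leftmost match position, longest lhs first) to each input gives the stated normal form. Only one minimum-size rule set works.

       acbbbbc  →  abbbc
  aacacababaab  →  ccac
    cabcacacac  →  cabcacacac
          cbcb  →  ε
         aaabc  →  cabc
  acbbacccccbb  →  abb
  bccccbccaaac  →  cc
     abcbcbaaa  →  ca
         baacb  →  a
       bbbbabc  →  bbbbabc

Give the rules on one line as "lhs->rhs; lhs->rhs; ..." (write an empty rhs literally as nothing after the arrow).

  | acbbbbc => abbbc
  | aacacababaab => ccacababaab => ccacabaab => ccacaab => ccaccb => ccac
  | cabcacacac
  | cbcb => cb => ε

aa->c; baa->a; cb->; ccc->a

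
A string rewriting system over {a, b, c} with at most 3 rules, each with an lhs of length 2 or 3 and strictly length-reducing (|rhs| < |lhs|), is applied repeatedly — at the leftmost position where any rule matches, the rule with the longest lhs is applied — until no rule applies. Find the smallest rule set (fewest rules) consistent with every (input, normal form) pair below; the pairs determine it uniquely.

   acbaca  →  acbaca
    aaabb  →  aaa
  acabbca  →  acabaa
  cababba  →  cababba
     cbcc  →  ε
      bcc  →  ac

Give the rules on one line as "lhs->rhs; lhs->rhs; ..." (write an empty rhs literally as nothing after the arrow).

aab->aa; bc->a; cac->

  | acbaca
  | aaabb => aaab => aaa
  | acabbca => acabaa
  | cababba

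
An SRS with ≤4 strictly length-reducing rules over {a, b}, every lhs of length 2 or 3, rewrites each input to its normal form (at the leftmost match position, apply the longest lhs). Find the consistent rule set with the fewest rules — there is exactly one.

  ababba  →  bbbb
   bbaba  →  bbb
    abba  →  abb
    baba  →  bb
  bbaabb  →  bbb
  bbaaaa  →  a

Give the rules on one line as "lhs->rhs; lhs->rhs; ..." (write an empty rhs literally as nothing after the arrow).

  | ababba => bbbba => bbbb
  | bbaba => bbba => bbb
  | abba => abb
  | baba => bba => bb

aa->a; aba->bb; ba->b; baa->a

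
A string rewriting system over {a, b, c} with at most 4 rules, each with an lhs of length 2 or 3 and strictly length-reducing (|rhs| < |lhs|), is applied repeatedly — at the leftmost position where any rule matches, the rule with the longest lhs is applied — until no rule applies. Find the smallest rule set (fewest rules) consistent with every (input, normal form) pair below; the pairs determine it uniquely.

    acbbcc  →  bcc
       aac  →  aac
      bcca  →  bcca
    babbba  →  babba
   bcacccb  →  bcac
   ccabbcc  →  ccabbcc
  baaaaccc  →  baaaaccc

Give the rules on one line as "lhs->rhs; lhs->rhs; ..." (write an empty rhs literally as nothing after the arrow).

acb->; bbb->bb; ccb->

  | acbbcc => bcc
  | aac
  | bcca
  | babbba => babba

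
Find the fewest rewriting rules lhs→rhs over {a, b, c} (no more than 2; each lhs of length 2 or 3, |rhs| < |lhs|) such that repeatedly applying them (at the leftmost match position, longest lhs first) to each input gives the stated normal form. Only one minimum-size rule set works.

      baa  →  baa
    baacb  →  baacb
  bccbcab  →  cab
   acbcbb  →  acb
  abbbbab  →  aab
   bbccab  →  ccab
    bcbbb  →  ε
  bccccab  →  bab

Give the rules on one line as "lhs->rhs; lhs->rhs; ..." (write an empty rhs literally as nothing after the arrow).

bb->; bc->b

  | baa
  | baacb
  | bccbcab => bcbcab => bbcab => cab
  | acbcbb => acbbb => acb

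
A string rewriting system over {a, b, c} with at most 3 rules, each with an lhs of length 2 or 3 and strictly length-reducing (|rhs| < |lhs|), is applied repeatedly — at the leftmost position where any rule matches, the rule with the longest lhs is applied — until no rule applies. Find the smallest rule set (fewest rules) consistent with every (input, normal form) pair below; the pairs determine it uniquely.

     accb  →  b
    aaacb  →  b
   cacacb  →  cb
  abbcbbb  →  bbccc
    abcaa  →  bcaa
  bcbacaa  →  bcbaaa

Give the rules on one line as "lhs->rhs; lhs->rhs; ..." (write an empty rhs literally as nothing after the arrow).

ab->b; ac->a; bbb->cc

  | accb => acb => ab => b
  | aaacb => aaab => aab => ab => b
  | cacacb => caacb => caab => cab => cb
  | abbcbbb => bbcbbb => bbccc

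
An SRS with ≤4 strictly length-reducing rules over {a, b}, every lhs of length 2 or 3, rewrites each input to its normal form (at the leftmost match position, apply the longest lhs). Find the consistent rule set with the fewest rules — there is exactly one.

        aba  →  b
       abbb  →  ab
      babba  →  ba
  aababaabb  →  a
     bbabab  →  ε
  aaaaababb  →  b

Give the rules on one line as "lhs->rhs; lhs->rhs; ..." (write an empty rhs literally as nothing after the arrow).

  | aba => b
  | abbb => ab
  | babba => baa => ba
  | aababaabb => ababaabb => bbaabb => aabb => abb => a

aa->a; aba->b; bb->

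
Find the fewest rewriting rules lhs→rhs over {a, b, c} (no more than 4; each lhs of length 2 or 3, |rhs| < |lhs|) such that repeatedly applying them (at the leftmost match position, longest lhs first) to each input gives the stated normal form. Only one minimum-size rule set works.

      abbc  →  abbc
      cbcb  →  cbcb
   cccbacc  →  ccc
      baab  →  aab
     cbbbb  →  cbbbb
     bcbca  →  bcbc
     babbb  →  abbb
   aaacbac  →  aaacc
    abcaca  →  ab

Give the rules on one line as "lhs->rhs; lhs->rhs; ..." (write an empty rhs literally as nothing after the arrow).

  | abbc
  | cbcb
  | cccbacc => cccacc => ccc
  | baab => aab

ba->a; ca->c; cca->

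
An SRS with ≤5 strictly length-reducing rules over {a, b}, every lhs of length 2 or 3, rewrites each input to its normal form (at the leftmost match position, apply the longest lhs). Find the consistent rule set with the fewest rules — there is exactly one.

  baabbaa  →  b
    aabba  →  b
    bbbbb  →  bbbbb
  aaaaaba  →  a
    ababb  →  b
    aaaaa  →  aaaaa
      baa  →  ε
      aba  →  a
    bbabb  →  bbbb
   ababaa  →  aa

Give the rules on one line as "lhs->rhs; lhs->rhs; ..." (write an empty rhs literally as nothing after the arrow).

  | baabbaa => bbaa => b
  | aabba => abba => ba => b
  | bbbbb
  | aaaaaba => aaaaba => aaaba => aaba => aba => a

aab->ab; ab->; ba->b; baa->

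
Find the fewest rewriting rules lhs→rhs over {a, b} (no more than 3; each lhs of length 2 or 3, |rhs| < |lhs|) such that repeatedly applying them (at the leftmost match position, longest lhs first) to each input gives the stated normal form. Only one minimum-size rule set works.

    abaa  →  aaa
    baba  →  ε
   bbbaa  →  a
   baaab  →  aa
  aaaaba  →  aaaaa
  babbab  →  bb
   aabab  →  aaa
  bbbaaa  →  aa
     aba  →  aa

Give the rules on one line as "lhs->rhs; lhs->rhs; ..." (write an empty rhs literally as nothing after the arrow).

ab->a; ba->; bbb->b

  | abaa => aaa
  | baba => ba => ε
  | bbbaa => baa => a
  | baaab => aab => aa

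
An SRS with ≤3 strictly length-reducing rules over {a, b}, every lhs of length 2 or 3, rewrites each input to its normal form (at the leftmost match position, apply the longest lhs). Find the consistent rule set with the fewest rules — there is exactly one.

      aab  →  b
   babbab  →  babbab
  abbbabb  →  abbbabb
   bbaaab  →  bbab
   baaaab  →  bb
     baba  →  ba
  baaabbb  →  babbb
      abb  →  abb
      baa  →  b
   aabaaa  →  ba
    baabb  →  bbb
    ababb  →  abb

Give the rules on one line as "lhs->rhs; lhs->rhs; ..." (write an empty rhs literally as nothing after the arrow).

  | aab => b
  | babbab
  | abbbabb
  | bbaaab => bbab

aa->; aba->a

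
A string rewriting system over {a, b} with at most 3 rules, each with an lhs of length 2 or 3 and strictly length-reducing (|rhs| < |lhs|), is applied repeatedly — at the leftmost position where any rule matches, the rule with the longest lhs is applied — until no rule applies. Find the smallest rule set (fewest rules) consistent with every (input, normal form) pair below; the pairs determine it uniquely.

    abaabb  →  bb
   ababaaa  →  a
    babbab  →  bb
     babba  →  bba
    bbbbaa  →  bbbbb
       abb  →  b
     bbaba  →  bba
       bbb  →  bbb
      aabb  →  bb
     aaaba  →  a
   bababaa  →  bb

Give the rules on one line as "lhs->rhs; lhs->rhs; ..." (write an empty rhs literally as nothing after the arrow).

aa->; ab->; baa->bb

  | abaabb => aabb => bb
  | ababaaa => abaaa => aaa => a
  | babbab => bbab => bb
  | babba => bba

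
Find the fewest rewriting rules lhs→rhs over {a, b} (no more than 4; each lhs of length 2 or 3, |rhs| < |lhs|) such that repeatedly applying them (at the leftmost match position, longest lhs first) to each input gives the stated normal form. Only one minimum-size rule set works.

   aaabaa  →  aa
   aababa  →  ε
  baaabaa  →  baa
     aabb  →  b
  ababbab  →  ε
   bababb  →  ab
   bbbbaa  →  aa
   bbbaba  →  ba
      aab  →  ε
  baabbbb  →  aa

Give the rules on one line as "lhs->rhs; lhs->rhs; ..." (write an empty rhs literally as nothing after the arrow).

aaa->aa; aab->; aba->; bb->a

  | aaabaa => aabaa => aa
  | aababa => aba => ε
  | baaabaa => baabaa => baa
  | aabb => b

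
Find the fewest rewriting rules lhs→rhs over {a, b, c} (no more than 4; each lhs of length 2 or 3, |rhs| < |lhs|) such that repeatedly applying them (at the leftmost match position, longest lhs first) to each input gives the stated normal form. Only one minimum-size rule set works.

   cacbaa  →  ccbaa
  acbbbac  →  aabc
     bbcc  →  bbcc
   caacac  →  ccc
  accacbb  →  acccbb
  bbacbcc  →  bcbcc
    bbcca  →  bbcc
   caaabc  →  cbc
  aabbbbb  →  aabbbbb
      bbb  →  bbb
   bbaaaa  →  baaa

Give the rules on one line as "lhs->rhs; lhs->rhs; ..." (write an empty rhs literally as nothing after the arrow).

  | cacbaa => ccbaa
  | acbbbac => aabbac => aabc
  | bbcc
  | caacac => cacac => ccac => ccc

acb->aa; bba->b; ca->c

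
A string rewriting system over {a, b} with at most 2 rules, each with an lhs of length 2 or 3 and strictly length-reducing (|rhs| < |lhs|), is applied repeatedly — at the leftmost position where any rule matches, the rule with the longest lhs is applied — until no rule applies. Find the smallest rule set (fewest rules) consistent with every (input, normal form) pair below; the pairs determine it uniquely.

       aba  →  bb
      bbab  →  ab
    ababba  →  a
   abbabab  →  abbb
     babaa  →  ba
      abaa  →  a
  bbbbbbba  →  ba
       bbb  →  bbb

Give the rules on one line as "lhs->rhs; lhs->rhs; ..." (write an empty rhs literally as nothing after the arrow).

  | aba => bb
  | bbab => ab
  | ababba => bbbba => bba => a
  | abbabab => aabab => abbb

aba->bb; bba->a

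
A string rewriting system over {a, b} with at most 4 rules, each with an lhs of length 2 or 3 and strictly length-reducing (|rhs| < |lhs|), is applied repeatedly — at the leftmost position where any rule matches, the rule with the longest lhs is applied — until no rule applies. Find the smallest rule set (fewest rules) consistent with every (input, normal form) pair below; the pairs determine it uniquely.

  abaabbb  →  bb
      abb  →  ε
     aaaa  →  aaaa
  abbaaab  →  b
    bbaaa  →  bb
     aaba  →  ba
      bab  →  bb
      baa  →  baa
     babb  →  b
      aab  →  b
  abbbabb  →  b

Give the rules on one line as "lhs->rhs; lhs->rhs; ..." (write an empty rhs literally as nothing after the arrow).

ab->b; abb->; bba->bb

  | abaabbb => baabbb => bab => bb
  | abb => ε
  | aaaa
  | abbaaab => aaab => aab => ab => b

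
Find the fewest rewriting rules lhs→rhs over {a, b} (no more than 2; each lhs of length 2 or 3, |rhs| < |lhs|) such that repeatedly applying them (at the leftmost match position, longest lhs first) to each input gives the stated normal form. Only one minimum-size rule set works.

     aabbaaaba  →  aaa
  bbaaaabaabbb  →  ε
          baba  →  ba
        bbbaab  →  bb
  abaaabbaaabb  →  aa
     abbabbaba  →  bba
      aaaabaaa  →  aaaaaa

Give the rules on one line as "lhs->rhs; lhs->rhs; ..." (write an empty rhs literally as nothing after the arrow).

ab->; baa->a

  | aabbaaaba => abaaaba => aaaba => aaa
  | bbaaaabaabbb => baaabaabbb => aabaabbb => aaabbb => aabb => ab => ε
  | baba => ba
  | bbbaab => bbab => bb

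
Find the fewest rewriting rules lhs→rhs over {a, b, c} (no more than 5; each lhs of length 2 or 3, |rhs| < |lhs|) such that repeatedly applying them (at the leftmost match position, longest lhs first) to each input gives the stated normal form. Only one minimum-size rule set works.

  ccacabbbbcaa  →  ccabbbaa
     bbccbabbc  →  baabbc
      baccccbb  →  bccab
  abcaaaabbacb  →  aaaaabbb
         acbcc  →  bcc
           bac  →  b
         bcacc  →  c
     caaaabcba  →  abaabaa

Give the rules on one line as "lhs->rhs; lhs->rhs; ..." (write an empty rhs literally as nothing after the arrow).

ac->; bca->a; caa->ab; cb->a

  | ccacabbbbcaa => ccabbbbcaa => ccabbbaa
  | bbccbabbc => bbcaabbc => baabbc
  | baccccbb => bcccbb => bccab
  | abcaaaabbacb => aaaaabbacb => aaaaabbb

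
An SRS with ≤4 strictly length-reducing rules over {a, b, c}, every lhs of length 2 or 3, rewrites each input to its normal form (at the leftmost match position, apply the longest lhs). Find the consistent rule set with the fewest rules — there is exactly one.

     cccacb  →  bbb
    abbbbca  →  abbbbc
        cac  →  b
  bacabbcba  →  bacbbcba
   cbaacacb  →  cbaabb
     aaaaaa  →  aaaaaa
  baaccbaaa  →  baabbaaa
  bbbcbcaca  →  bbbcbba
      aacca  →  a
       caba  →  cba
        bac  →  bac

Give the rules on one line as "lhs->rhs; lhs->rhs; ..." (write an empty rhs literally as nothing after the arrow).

aba->; ca->c; cc->b

  | cccacb => bcacb => bccb => bbb
  | abbbbca => abbbbc
  | cac => cc => b
  | bacabbcba => bacbbcba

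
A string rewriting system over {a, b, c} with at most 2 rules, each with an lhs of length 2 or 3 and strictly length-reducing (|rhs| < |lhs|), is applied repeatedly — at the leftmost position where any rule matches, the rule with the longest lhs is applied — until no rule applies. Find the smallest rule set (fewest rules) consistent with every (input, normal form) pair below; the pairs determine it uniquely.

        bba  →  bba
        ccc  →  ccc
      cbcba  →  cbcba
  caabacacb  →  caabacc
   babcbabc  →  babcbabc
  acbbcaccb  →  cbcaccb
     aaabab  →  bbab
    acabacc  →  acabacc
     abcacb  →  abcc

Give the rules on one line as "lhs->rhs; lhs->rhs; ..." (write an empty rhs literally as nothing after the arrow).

aaa->b; acb->c

  | bba
  | ccc
  | cbcba
  | caabacacb => caabacc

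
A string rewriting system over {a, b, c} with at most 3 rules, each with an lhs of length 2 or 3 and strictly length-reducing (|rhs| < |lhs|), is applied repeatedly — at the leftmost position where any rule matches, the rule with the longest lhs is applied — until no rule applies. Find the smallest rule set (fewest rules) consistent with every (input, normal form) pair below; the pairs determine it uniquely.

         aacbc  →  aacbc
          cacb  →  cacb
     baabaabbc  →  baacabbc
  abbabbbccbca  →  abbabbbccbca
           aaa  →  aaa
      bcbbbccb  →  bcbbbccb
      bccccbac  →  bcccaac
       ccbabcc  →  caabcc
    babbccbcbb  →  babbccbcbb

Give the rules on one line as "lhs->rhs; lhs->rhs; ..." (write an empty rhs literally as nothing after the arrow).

  | aacbc
  | cacb
  | baabaabbc => baacabbc
  | abbabbbccbca

aba->ac; cba->aa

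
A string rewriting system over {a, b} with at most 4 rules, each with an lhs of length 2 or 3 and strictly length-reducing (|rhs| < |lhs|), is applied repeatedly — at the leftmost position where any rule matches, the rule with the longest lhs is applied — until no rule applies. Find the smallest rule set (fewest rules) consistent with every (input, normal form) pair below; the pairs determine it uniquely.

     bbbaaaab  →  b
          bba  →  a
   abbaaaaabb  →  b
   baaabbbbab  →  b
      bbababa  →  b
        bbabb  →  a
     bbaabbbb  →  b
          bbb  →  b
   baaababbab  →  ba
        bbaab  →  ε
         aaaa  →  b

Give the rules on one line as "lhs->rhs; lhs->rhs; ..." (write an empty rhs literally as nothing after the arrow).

  | bbbaaaab => baaaab => baab => bbb => b
  | bba => a
  | abbaaaaabb => aaaaaabb => aaaabb => aabb => bbb => b
  | baaabbbbab => babbbbab => babbab => baab => bbb => b

aa->b; aaa->a; aba->ab; bb->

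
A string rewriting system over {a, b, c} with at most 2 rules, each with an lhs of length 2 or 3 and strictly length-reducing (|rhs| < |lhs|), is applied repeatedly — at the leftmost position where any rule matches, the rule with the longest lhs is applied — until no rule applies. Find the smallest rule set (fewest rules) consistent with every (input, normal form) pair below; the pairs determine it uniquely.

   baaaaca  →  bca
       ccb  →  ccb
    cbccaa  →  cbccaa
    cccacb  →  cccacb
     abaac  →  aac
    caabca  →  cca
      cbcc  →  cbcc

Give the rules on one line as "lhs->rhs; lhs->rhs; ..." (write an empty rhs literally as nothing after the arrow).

  | baaaaca => baaaca => baaca => baca => bca
  | ccb
  | cbccaa
  | cccacb

ab->; aca->ca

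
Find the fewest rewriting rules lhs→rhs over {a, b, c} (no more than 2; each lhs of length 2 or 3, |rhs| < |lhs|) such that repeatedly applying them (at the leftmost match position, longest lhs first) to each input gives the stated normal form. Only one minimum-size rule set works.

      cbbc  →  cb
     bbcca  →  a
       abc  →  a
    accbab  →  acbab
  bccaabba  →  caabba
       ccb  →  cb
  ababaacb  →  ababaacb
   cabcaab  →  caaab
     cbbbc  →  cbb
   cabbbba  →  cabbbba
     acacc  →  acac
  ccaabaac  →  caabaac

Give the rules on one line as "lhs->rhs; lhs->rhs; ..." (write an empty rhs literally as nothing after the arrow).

bc->; cc->c

  | cbbc => cb
  | bbcca => bca => a
  | abc => a
  | accbab => acbab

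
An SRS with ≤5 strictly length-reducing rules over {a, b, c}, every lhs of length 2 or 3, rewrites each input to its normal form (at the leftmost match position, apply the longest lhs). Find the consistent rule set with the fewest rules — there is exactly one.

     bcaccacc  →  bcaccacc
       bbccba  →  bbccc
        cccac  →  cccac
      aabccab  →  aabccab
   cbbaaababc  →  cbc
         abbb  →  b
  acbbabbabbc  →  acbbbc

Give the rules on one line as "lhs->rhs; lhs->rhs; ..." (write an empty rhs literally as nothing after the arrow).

abb->; ba->c; baa->; bab->ba

  | bcaccacc
  | bbccba => bbccc
  | cccac
  | aabccab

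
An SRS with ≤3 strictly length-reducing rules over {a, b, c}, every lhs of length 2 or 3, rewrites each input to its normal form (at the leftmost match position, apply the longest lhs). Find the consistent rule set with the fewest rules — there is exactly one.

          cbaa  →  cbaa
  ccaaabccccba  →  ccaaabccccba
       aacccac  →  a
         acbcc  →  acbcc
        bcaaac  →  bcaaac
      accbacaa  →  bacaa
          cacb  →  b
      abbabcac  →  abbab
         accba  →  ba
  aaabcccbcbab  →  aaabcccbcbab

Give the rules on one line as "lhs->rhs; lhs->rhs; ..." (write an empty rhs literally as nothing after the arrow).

acc->; cac->

  | cbaa
  | ccaaabccccba
  | aacccac => acac => a
  | acbcc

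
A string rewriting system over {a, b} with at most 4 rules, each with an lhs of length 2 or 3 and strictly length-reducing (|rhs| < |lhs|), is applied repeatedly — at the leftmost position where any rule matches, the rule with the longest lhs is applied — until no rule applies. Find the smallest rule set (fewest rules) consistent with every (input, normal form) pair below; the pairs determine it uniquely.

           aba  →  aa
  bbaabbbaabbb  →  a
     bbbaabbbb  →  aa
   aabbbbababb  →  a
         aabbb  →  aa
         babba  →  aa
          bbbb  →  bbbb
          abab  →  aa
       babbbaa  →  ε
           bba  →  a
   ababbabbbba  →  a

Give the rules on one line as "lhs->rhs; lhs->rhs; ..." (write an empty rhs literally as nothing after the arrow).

  | aba => aa
  | bbaabbbaabbb => baabbbaabbb => aabbbaabbb => aabbaabbb => aabaabbb => aaaabbb => abbb => abb => ab => a
  | bbbaabbbb => bbaabbbb => baabbbb => aabbbb => aabbb => aabb => aab => aa
  | aabbbbababb => aabbbababb => aabbababb => aabababb => aaababb => babb => abb => ab => a

aaa->; ab->a; ba->a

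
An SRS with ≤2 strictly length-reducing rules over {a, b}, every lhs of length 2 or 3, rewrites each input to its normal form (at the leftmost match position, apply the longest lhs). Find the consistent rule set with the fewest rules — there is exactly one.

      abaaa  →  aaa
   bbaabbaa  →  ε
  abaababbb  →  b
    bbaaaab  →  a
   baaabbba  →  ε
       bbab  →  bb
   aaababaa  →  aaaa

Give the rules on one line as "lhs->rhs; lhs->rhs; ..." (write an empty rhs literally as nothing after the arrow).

ab->; ba->

  | abaaa => aaa
  | bbaabbaa => babbaa => bbaa => ba => ε
  | abaababbb => aababbb => aabbb => abb => b
  | bbaaaab => baaab => aab => a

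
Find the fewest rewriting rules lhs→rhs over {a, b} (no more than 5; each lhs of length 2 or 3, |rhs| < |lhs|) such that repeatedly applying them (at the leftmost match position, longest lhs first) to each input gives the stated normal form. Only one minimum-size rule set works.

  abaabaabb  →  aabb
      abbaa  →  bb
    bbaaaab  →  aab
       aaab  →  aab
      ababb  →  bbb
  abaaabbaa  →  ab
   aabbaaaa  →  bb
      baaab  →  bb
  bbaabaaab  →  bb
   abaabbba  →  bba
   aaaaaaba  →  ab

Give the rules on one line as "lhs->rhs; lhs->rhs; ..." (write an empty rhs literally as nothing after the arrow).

  | abaabaabb => babaabb => aabb
  | abbaa => abab => bb
  | bbaaaab => babaab => aab
  | aaab => aab

aaa->aa; aba->b; baa->ab; bab->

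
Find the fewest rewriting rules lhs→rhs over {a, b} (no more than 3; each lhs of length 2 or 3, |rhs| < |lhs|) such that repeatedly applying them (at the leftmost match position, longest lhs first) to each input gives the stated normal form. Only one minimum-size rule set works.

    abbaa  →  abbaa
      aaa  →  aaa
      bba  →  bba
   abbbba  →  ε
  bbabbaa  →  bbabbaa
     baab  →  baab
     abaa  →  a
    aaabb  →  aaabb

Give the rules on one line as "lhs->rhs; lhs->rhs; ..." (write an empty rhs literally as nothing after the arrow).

aba->; bbb->

  | abbaa
  | aaa
  | bba
  | abbbba => aba => ε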